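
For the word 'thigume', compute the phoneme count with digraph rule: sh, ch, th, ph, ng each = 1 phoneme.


Parsing 'thigume' greedily, digraphs first:
  'th' -> digraph (1 consonant phoneme) (phonemes so far: 1)
  'i' -> vowel phoneme (phonemes so far: 2)
  'g' -> consonant phoneme (phonemes so far: 3)
  'u' -> vowel phoneme (phonemes so far: 4)
  'm' -> consonant phoneme (phonemes so far: 5)
  'e' -> vowel phoneme (phonemes so far: 6)
Total phonemes: 6

6


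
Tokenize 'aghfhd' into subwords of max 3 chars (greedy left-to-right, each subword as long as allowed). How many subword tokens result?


'aghfhd' has 6 characters.
Chunking with max size 3:
  Chunk 1: 'agh' (positions 0-2)
  Chunk 2: 'fhd' (positions 3-5)
Total chunks: ceil(6 / 3) = 2

2


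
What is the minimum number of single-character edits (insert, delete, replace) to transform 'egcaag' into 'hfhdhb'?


Building DP table for s1='egcaag' (len 6) and s2='hfhdhb' (len 6):
       h  f  h  d  h  b
    0  1  2  3  4  5  6
  e 1  1  2  3  4  5  6
  g 2  2  2  3  4  5  6
  c 3  3  3  3  4  5  6
  a 4  4  4  4  4  5  6
  a 5  5  5  5  5  5  6
  g 6  6  6  6  6  6  6
Edit distance = dp[6][6] = 6

6


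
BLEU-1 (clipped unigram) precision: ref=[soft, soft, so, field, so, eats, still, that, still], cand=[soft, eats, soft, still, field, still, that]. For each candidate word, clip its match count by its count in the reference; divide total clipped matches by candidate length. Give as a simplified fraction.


Reference word counts: {'eats': 1, 'field': 1, 'so': 2, 'soft': 2, 'still': 2, 'that': 1}
Checking each candidate word (with clipping):
  'soft' -> in reference (ref count 2, used 1/2) -> match (matches: 1)
  'eats' -> in reference (ref count 1, used 1/1) -> match (matches: 2)
  'soft' -> in reference (ref count 2, used 2/2) -> match (matches: 3)
  'still' -> in reference (ref count 2, used 1/2) -> match (matches: 4)
  'field' -> in reference (ref count 1, used 1/1) -> match (matches: 5)
  'still' -> in reference (ref count 2, used 2/2) -> match (matches: 6)
  'that' -> in reference (ref count 1, used 1/1) -> match (matches: 7)
Clipped matches: 7, Candidate length: 7
Precision = 7/7 = 1

1


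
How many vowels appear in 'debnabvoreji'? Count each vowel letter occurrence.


Scanning each character of 'debnabvoreji':
  Position 1: 'd' -> consonant (running count: 0)
  Position 2: 'e' -> vowel (running count: 1)
  Position 3: 'b' -> consonant (running count: 1)
  Position 4: 'n' -> consonant (running count: 1)
  Position 5: 'a' -> vowel (running count: 2)
  Position 6: 'b' -> consonant (running count: 2)
  Position 7: 'v' -> consonant (running count: 2)
  Position 8: 'o' -> vowel (running count: 3)
  Position 9: 'r' -> consonant (running count: 3)
  Position 10: 'e' -> vowel (running count: 4)
  Position 11: 'j' -> consonant (running count: 4)
  Position 12: 'i' -> vowel (running count: 5)
Total vowels: 5

5


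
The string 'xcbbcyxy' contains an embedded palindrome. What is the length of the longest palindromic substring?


Scanning 'xcbbcyxy' for palindromic substrings.
Substring at positions 1-4: 'cbbc'.
Check: reverse('cbbc') = 'cbbc' -> palindrome confirmed.
Neighbouring characters ('x' / 'y') break symmetry, so it cannot extend further.
No longer palindromic substring exists; longest length = 4

4


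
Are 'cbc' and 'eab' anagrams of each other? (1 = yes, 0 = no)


Sort characters of 'cbc': 'bcc'
Sort characters of 'eab': 'abe'
Sorted forms differ -> they are NOT anagrams
Result: 0

0


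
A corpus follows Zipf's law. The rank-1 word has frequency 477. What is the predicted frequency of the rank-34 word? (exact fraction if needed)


Zipf's law: freq(rank) = f1 / rank
f1 = 477, rank = 34
freq = 477 / 34
GCD(477, 34) = 1
Simplified: 477/34

477/34


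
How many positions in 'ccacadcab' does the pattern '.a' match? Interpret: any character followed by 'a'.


Pattern: .a means any character followed by 'a'.
Scanning 'ccacadcab' position-by-position:
  Pos 0: window 'cc' -> no
  Pos 1: window 'ca' -> MATCH
  Pos 2: window 'ac' -> no
  Pos 3: window 'ca' -> MATCH
  Pos 4: window 'ad' -> no
  Pos 5: window 'dc' -> no
  Pos 6: window 'ca' -> MATCH
  Pos 7: window 'ab' -> no
  Pos 8: window 'b' -> no
Total matches: 3

3


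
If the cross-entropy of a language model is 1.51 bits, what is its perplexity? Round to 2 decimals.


Perplexity formula: PP = 2^H
H = 1.51
PP = 2^1.51
Decompose: 2^1.51 = 2^1 * 2^0.51
2^1 = 2, 2^0.51 ~ 1.4240502
PP ~ 2 * 1.4240502 = 2.8481004
Rounded to 2 decimals: 2.85

2.85


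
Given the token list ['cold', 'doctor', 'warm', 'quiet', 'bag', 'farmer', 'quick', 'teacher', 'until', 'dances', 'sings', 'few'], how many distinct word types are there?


Listing all tokens and tracking unique types:
  Token 1: 'cold' -> NEW (unique so far: 1)
  Token 2: 'doctor' -> NEW (unique so far: 2)
  Token 3: 'warm' -> NEW (unique so far: 3)
  Token 4: 'quiet' -> NEW (unique so far: 4)
  Token 5: 'bag' -> NEW (unique so far: 5)
  Token 6: 'farmer' -> NEW (unique so far: 6)
  Token 7: 'quick' -> NEW (unique so far: 7)
  Token 8: 'teacher' -> NEW (unique so far: 8)
  Token 9: 'until' -> NEW (unique so far: 9)
  Token 10: 'dances' -> NEW (unique so far: 10)
  Token 11: 'sings' -> NEW (unique so far: 11)
  Token 12: 'few' -> NEW (unique so far: 12)
Unique types: ('bag', 'cold', 'dances', 'doctor', 'farmer', 'few', 'quick', 'quiet', 'sings', 'teacher', 'until', 'warm')
Vocabulary size: 12

12


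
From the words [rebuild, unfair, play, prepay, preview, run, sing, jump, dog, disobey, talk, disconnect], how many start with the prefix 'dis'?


Checking each word for prefix 'dis':
  'rebuild' -> no (count: 0)
  'unfair' -> no (count: 0)
  'play' -> no (count: 0)
  'prepay' -> no (count: 0)
  'preview' -> no (count: 0)
  'run' -> no (count: 0)
  'sing' -> no (count: 0)
  'jump' -> no (count: 0)
  'dog' -> no (count: 0)
  'disobey' -> YES, starts with 'dis' (count: 1)
  'talk' -> no (count: 1)
  'disconnect' -> YES, starts with 'dis' (count: 2)
Total with prefix 'dis': 2

2


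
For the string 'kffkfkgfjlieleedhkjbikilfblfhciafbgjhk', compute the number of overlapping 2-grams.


String 'kffkfkgfjlieleedhkjbikilfblfhciafbgjhk' has length L = 38.
Number of overlapping n-grams = L - n + 1
Substituting: 38 - 2 + 1 = 37

37


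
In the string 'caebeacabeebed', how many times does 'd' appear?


Scanning 'caebeacabeebed' for 'd':
  Position 13: 'd' -> MATCH (count: 1)
Total occurrences of 'd': 1

1


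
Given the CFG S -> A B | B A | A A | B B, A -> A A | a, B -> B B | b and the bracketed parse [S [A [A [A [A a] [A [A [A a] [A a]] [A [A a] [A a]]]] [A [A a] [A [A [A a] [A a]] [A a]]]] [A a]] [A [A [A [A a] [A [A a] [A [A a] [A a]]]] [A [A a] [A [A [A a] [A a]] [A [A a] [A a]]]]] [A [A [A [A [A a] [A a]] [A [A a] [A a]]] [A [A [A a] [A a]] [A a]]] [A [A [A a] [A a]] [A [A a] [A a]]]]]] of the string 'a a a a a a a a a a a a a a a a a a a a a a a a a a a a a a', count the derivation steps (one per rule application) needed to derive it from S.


Every bracketed nonterminal node [X ...] in the tree is produced by exactly one rule application.
Reading the tree off as a leftmost derivation:
  Step 1: S  =>  A A   (applied S -> A A)
  Step 2: A A  =>  A A A   (applied A -> A A)
  Step 3: A A A  =>  A A A A   (applied A -> A A)
  Step 4: A A A A  =>  A A A A A   (applied A -> A A)
  Step 5: A A A A A  =>  a A A A A   (applied A -> a)
  Step 6: a A A A A  =>  a A A A A A   (applied A -> A A)
  Step 7: a A A A A A  =>  a A A A A A A   (applied A -> A A)
  Step 8: a A A A A A A  =>  a a A A A A A   (applied A -> a)
  Step 9: a a A A A A A  =>  a a a A A A A   (applied A -> a)
  Step 10: a a a A A A A  =>  a a a A A A A A   (applied A -> A A)
  Step 11: a a a A A A A A  =>  a a a a A A A A   (applied A -> a)
  Step 12: a a a a A A A A  =>  a a a a a A A A   (applied A -> a)
  Step 13: a a a a a A A A  =>  a a a a a A A A A   (applied A -> A A)
  Step 14: a a a a a A A A A  =>  a a a a a a A A A   (applied A -> a)
  Step 15: a a a a a a A A A  =>  a a a a a a A A A A   (applied A -> A A)
  Step 16: a a a a a a A A A A  =>  a a a a a a A A A A A   (applied A -> A A)
  Step 17: a a a a a a A A A A A  =>  a a a a a a a A A A A   (applied A -> a)
  Step 18: a a a a a a a A A A A  =>  a a a a a a a a A A A   (applied A -> a)
  Step 19: a a a a a a a a A A A  =>  a a a a a a a a a A A   (applied A -> a)
  Step 20: a a a a a a a a a A A  =>  a a a a a a a a a a A   (applied A -> a)
  Step 21: a a a a a a a a a a A  =>  a a a a a a a a a a A A   (applied A -> A A)
  Step 22: a a a a a a a a a a A A  =>  a a a a a a a a a a A A A   (applied A -> A A)
  Step 23: a a a a a a a a a a A A A  =>  a a a a a a a a a a A A A A   (applied A -> A A)
  Step 24: a a a a a a a a a a A A A A  =>  a a a a a a a a a a a A A A   (applied A -> a)
  Step 25: a a a a a a a a a a a A A A  =>  a a a a a a a a a a a A A A A   (applied A -> A A)
  Step 26: a a a a a a a a a a a A A A A  =>  a a a a a a a a a a a a A A A   (applied A -> a)
  Step 27: a a a a a a a a a a a a A A A  =>  a a a a a a a a a a a a A A A A   (applied A -> A A)
  Step 28: a a a a a a a a a a a a A A A A  =>  a a a a a a a a a a a a a A A A   (applied A -> a)
  Step 29: a a a a a a a a a a a a a A A A  =>  a a a a a a a a a a a a a a A A   (applied A -> a)
  Step 30: a a a a a a a a a a a a a a A A  =>  a a a a a a a a a a a a a a A A A   (applied A -> A A)
  Step 31: a a a a a a a a a a a a a a A A A  =>  a a a a a a a a a a a a a a a A A   (applied A -> a)
  Step 32: a a a a a a a a a a a a a a a A A  =>  a a a a a a a a a a a a a a a A A A   (applied A -> A A)
  Step 33: a a a a a a a a a a a a a a a A A A  =>  a a a a a a a a a a a a a a a A A A A   (applied A -> A A)
  Step 34: a a a a a a a a a a a a a a a A A A A  =>  a a a a a a a a a a a a a a a a A A A   (applied A -> a)
  Step 35: a a a a a a a a a a a a a a a a A A A  =>  a a a a a a a a a a a a a a a a a A A   (applied A -> a)
  Step 36: a a a a a a a a a a a a a a a a a A A  =>  a a a a a a a a a a a a a a a a a A A A   (applied A -> A A)
  Step 37: a a a a a a a a a a a a a a a a a A A A  =>  a a a a a a a a a a a a a a a a a a A A   (applied A -> a)
  Step 38: a a a a a a a a a a a a a a a a a a A A  =>  a a a a a a a a a a a a a a a a a a a A   (applied A -> a)
  Step 39: a a a a a a a a a a a a a a a a a a a A  =>  a a a a a a a a a a a a a a a a a a a A A   (applied A -> A A)
  Step 40: a a a a a a a a a a a a a a a a a a a A A  =>  a a a a a a a a a a a a a a a a a a a A A A   (applied A -> A A)
  Step 41: a a a a a a a a a a a a a a a a a a a A A A  =>  a a a a a a a a a a a a a a a a a a a A A A A   (applied A -> A A)
  Step 42: a a a a a a a a a a a a a a a a a a a A A A A  =>  a a a a a a a a a a a a a a a a a a a A A A A A   (applied A -> A A)
  Step 43: a a a a a a a a a a a a a a a a a a a A A A A A  =>  a a a a a a a a a a a a a a a a a a a a A A A A   (applied A -> a)
  Step 44: a a a a a a a a a a a a a a a a a a a a A A A A  =>  a a a a a a a a a a a a a a a a a a a a a A A A   (applied A -> a)
  Step 45: a a a a a a a a a a a a a a a a a a a a a A A A  =>  a a a a a a a a a a a a a a a a a a a a a A A A A   (applied A -> A A)
  Step 46: a a a a a a a a a a a a a a a a a a a a a A A A A  =>  a a a a a a a a a a a a a a a a a a a a a a A A A   (applied A -> a)
  Step 47: a a a a a a a a a a a a a a a a a a a a a a A A A  =>  a a a a a a a a a a a a a a a a a a a a a a a A A   (applied A -> a)
  Step 48: a a a a a a a a a a a a a a a a a a a a a a a A A  =>  a a a a a a a a a a a a a a a a a a a a a a a A A A   (applied A -> A A)
  Step 49: a a a a a a a a a a a a a a a a a a a a a a a A A A  =>  a a a a a a a a a a a a a a a a a a a a a a a A A A A   (applied A -> A A)
  Step 50: a a a a a a a a a a a a a a a a a a a a a a a A A A A  =>  a a a a a a a a a a a a a a a a a a a a a a a a A A A   (applied A -> a)
  Step 51: a a a a a a a a a a a a a a a a a a a a a a a a A A A  =>  a a a a a a a a a a a a a a a a a a a a a a a a a A A   (applied A -> a)
  Step 52: a a a a a a a a a a a a a a a a a a a a a a a a a A A  =>  a a a a a a a a a a a a a a a a a a a a a a a a a a A   (applied A -> a)
  Step 53: a a a a a a a a a a a a a a a a a a a a a a a a a a A  =>  a a a a a a a a a a a a a a a a a a a a a a a a a a A A   (applied A -> A A)
  Step 54: a a a a a a a a a a a a a a a a a a a a a a a a a a A A  =>  a a a a a a a a a a a a a a a a a a a a a a a a a a A A A   (applied A -> A A)
  Step 55: a a a a a a a a a a a a a a a a a a a a a a a a a a A A A  =>  a a a a a a a a a a a a a a a a a a a a a a a a a a a A A   (applied A -> a)
  Step 56: a a a a a a a a a a a a a a a a a a a a a a a a a a a A A  =>  a a a a a a a a a a a a a a a a a a a a a a a a a a a a A   (applied A -> a)
  Step 57: a a a a a a a a a a a a a a a a a a a a a a a a a a a a A  =>  a a a a a a a a a a a a a a a a a a a a a a a a a a a a A A   (applied A -> A A)
  Step 58: a a a a a a a a a a a a a a a a a a a a a a a a a a a a A A  =>  a a a a a a a a a a a a a a a a a a a a a a a a a a a a a A   (applied A -> a)
  Step 59: a a a a a a a a a a a a a a a a a a a a a a a a a a a a a A  =>  a a a a a a a a a a a a a a a a a a a a a a a a a a a a a a   (applied A -> a)
Final yield: a a a a a a a a a a a a a a a a a a a a a a a a a a a a a a
Total rewrite steps: 59

59


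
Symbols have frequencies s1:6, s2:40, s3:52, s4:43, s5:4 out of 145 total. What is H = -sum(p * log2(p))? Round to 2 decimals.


Computing entropy H = -sum(p_i * log2(p_i)):
  s1: p = 6/145 = 0.0414, -p*log2(p) = 0.1901
  s2: p = 40/145 = 0.2759, -p*log2(p) = 0.5125
  s3: p = 52/145 = 0.3586, -p*log2(p) = 0.5306
  s4: p = 43/145 = 0.2966, -p*log2(p) = 0.5200
  s5: p = 4/145 = 0.0276, -p*log2(p) = 0.1429
H = sum of terms = 1.8961
Rounded to 2 decimals: 1.90

1.90


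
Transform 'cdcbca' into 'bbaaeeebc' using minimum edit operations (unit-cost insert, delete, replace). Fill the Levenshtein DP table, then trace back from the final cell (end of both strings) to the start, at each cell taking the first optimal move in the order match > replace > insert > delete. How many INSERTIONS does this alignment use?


Edit distance = 8. Backtracking from cell (6, 9) with preference match > replace > insert > delete,
then listing the resulting alignment 'cdcbca' -> 'bbaaeeebc' left to right:
  Step 1: insert 'b' [insertion #1]
  Step 2: insert 'b' [insertion #2]
  Step 3: insert 'a' [insertion #3]
  Step 4: insert 'a' [insertion #4]
  Step 5: replace c->e
  Step 6: replace d->e
  Step 7: replace c->e
  Step 8: keep 'b'
  Step 9: keep 'c'
  Step 10: delete 'a'
Total insertions: 4

4


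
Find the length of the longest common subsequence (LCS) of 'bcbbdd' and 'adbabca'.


DP table for LCS of 'bcbbdd' and 'adbabca':
       a  d  b  a  b  c  a
    0  0  0  0  0  0  0  0
  b 0  0  0  1  1  1  1  1
  c 0  0  0  1  1  1  2  2
  b 0  0  0  1  1  2  2  2
  b 0  0  0  1  1  2  2  2
  d 0  0  1  1  1  2  2  2
  d 0  0  1  1  1  2  2  2
LCS: 'bc'
LCS length = 2

2


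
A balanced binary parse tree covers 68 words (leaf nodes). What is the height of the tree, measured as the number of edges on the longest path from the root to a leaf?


In a balanced binary tree with n leaves the deepest leaf is ceil(log2(n)) edges below the root.
log2(68) = 6.0875
ceil(6.0875) = 7
height (edges) = 7

7


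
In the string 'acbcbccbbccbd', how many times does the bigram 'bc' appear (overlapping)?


Scanning 'acbcbccbbccbd' for bigram 'bc':
  Position 0: 'ac' -> no
  Position 1: 'cb' -> no
  Position 2: 'bc' -> MATCH
  Position 3: 'cb' -> no
  Position 4: 'bc' -> MATCH
  Position 5: 'cc' -> no
  Position 6: 'cb' -> no
  Position 7: 'bb' -> no
  Position 8: 'bc' -> MATCH
  Position 9: 'cc' -> no
  Position 10: 'cb' -> no
  Position 11: 'bd' -> no
Total matches: 3

3


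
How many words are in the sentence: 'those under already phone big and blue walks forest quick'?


Counting words by splitting on spaces:
  Word 1: 'those'
  Word 2: 'under'
  Word 3: 'already'
  Word 4: 'phone'
  Word 5: 'big'
  Word 6: 'and'
  Word 7: 'blue'
  Word 8: 'walks'
  Word 9: 'forest'
  Word 10: 'quick'
Total words: 10

10


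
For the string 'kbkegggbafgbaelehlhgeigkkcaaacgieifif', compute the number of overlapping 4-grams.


String 'kbkegggbafgbaelehlhgeigkkcaaacgieifif' has length L = 37.
Number of overlapping n-grams = L - n + 1
Substituting: 37 - 4 + 1 = 34

34


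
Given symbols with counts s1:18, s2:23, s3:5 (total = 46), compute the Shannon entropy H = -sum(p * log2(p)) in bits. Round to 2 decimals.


Computing entropy H = -sum(p_i * log2(p_i)):
  s1: p = 18/46 = 0.3913, -p*log2(p) = 0.5297
  s2: p = 23/46 = 0.5000, -p*log2(p) = 0.5000
  s3: p = 5/46 = 0.1087, -p*log2(p) = 0.3480
H = sum of terms = 1.3777
Rounded to 2 decimals: 1.38

1.38


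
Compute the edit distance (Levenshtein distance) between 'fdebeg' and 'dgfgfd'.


Building DP table for s1='fdebeg' (len 6) and s2='dgfgfd' (len 6):
       d  g  f  g  f  d
    0  1  2  3  4  5  6
  f 1  1  2  2  3  4  5
  d 2  1  2  3  3  4  4
  e 3  2  2  3  4  4  5
  b 4  3  3  3  4  5  5
  e 5  4  4  4  4  5  6
  g 6  5  4  5  4  5  6
Edit distance = dp[6][6] = 6

6


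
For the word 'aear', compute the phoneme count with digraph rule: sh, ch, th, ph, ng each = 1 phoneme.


Parsing 'aear' greedily, digraphs first:
  'a' -> vowel phoneme (phonemes so far: 1)
  'e' -> vowel phoneme (phonemes so far: 2)
  'a' -> vowel phoneme (phonemes so far: 3)
  'r' -> consonant phoneme (phonemes so far: 4)
Total phonemes: 4

4


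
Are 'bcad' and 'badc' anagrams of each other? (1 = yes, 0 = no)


Sort characters of 'bcad': 'abcd'
Sort characters of 'badc': 'abcd'
Sorted forms match -> they ARE anagrams
Result: 1

1


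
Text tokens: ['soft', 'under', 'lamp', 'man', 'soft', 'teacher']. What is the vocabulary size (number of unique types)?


Listing all tokens and tracking unique types:
  Token 1: 'soft' -> NEW (unique so far: 1)
  Token 2: 'under' -> NEW (unique so far: 2)
  Token 3: 'lamp' -> NEW (unique so far: 3)
  Token 4: 'man' -> NEW (unique so far: 4)
  Token 5: 'soft' -> duplicate (unique so far: 4)
  Token 6: 'teacher' -> NEW (unique so far: 5)
Unique types: ('lamp', 'man', 'soft', 'teacher', 'under')
Vocabulary size: 5

5


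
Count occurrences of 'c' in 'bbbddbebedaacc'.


Scanning 'bbbddbebedaacc' for 'c':
  Position 12: 'c' -> MATCH (count: 1)
  Position 13: 'c' -> MATCH (count: 2)
Total occurrences of 'c': 2

2


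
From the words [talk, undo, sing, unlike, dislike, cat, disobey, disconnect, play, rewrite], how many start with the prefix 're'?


Checking each word for prefix 're':
  'talk' -> no (count: 0)
  'undo' -> no (count: 0)
  'sing' -> no (count: 0)
  'unlike' -> no (count: 0)
  'dislike' -> no (count: 0)
  'cat' -> no (count: 0)
  'disobey' -> no (count: 0)
  'disconnect' -> no (count: 0)
  'play' -> no (count: 0)
  'rewrite' -> YES, starts with 're' (count: 1)
Total with prefix 're': 1

1


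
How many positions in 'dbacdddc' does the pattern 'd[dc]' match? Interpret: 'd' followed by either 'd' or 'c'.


Pattern: d[dc] means 'd' followed by either 'd' or 'c'.
Scanning 'dbacdddc' position-by-position:
  Pos 0: window 'db' -> no
  Pos 1: window 'ba' -> no
  Pos 2: window 'ac' -> no
  Pos 3: window 'cd' -> no
  Pos 4: window 'dd' -> MATCH
  Pos 5: window 'dd' -> MATCH
  Pos 6: window 'dc' -> MATCH
  Pos 7: window 'c' -> no
Total matches: 3

3


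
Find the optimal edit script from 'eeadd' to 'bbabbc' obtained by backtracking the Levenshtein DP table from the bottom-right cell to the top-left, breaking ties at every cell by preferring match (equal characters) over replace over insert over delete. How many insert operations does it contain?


Edit distance = 5. Backtracking from cell (5, 6) with preference match > replace > insert > delete,
then listing the resulting alignment 'eeadd' -> 'bbabbc' left to right:
  Step 1: replace e->b
  Step 2: replace e->b
  Step 3: keep 'a'
  Step 4: insert 'b' [insertion #1]
  Step 5: replace d->b
  Step 6: replace d->c
Total insertions: 1

1


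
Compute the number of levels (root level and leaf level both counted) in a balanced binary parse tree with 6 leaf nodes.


In a balanced binary tree with n leaves the deepest leaf is ceil(log2(n)) edges below the root,
so counting node levels inclusive of root and leaves gives ceil(log2(n)) + 1 levels.
log2(6) = 2.5850
ceil(2.5850) = 3
levels = 3 + 1 = 4

4


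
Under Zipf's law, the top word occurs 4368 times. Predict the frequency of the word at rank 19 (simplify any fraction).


Zipf's law: freq(rank) = f1 / rank
f1 = 4368, rank = 19
freq = 4368 / 19
GCD(4368, 19) = 1
Simplified: 4368/19

4368/19


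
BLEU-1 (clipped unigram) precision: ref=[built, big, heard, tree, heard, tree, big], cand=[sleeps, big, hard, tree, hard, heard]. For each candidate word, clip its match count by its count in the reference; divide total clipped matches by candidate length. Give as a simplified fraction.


Reference word counts: {'big': 2, 'built': 1, 'heard': 2, 'tree': 2}
Checking each candidate word (with clipping):
  'sleeps' -> not in reference -> no match (matches: 0)
  'big' -> in reference (ref count 2, used 1/2) -> match (matches: 1)
  'hard' -> not in reference -> no match (matches: 1)
  'tree' -> in reference (ref count 2, used 1/2) -> match (matches: 2)
  'hard' -> not in reference -> no match (matches: 2)
  'heard' -> in reference (ref count 2, used 1/2) -> match (matches: 3)
Clipped matches: 3, Candidate length: 6
Precision = 3/6 = 1/2

1/2


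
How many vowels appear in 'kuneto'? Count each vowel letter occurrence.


Scanning each character of 'kuneto':
  Position 1: 'k' -> consonant (running count: 0)
  Position 2: 'u' -> vowel (running count: 1)
  Position 3: 'n' -> consonant (running count: 1)
  Position 4: 'e' -> vowel (running count: 2)
  Position 5: 't' -> consonant (running count: 2)
  Position 6: 'o' -> vowel (running count: 3)
Total vowels: 3

3


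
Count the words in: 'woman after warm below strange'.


Counting words by splitting on spaces:
  Word 1: 'woman'
  Word 2: 'after'
  Word 3: 'warm'
  Word 4: 'below'
  Word 5: 'strange'
Total words: 5

5


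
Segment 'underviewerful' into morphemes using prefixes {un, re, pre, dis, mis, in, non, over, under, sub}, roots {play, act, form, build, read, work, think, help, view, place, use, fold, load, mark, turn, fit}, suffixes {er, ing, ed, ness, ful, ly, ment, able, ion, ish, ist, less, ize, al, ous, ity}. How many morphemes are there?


Segmenting 'underviewerful' against the inventory:
  'under' -> prefix (morpheme 1)
  'view' -> root (morpheme 2)
  'er' -> suffix (morpheme 3)
  'ful' -> suffix (morpheme 4)
Total morphemes: 4

4


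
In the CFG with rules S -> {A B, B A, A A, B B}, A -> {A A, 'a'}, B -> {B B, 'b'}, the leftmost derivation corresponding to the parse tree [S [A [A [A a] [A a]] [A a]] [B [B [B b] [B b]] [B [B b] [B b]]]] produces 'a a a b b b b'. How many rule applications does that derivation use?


Every bracketed nonterminal node [X ...] in the tree is produced by exactly one rule application.
Reading the tree off as a leftmost derivation:
  Step 1: S  =>  A B   (applied S -> A B)
  Step 2: A B  =>  A A B   (applied A -> A A)
  Step 3: A A B  =>  A A A B   (applied A -> A A)
  Step 4: A A A B  =>  a A A B   (applied A -> a)
  Step 5: a A A B  =>  a a A B   (applied A -> a)
  Step 6: a a A B  =>  a a a B   (applied A -> a)
  Step 7: a a a B  =>  a a a B B   (applied B -> B B)
  Step 8: a a a B B  =>  a a a B B B   (applied B -> B B)
  Step 9: a a a B B B  =>  a a a b B B   (applied B -> b)
  Step 10: a a a b B B  =>  a a a b b B   (applied B -> b)
  Step 11: a a a b b B  =>  a a a b b B B   (applied B -> B B)
  Step 12: a a a b b B B  =>  a a a b b b B   (applied B -> b)
  Step 13: a a a b b b B  =>  a a a b b b b   (applied B -> b)
Final yield: a a a b b b b
Total rewrite steps: 13

13


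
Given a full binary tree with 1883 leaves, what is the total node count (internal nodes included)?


Leaf nodes (terminals): 1883
Internal nodes = n - 1 = 1883 - 1 = 1882
Total = leaves + internal = 1883 + 1882 = 3765

3765


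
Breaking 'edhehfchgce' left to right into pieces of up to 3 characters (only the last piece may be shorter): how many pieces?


'edhehfchgce' has 11 characters.
Chunking with max size 3:
  Chunk 1: 'edh' (positions 0-2)
  Chunk 2: 'ehf' (positions 3-5)
  Chunk 3: 'chg' (positions 6-8)
  Chunk 4: 'ce' (positions 9-10)
Total chunks: ceil(11 / 3) = 4

4


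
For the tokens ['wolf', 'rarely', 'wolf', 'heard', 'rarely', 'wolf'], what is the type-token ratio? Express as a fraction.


Tokens: 6
Unique types: ('heard', 'rarely', 'wolf') = 3
TTR = 3/6
Simplify: divide both by 3 -> 1/2
TTR = 1/2

1/2


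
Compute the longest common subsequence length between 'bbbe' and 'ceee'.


DP table for LCS of 'bbbe' and 'ceee':
       c  e  e  e
    0  0  0  0  0
  b 0  0  0  0  0
  b 0  0  0  0  0
  b 0  0  0  0  0
  e 0  0  1  1  1
LCS: 'e'
LCS length = 1

1


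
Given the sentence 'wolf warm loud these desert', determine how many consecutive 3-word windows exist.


Word trigrams from [5] words:
  Trigram 1: (wolf warm loud)
  Trigram 2: (warm loud these)
  Trigram 3: (loud these desert)
Total word trigrams: 5 - 2 = 3

3


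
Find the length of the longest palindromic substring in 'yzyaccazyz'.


Scanning 'yzyaccazyz' for palindromic substrings.
Substring at positions 3-6: 'acca'.
Check: reverse('acca') = 'acca' -> palindrome confirmed.
Neighbouring characters ('y' / 'z') break symmetry, so it cannot extend further.
No longer palindromic substring exists; longest length = 4

4


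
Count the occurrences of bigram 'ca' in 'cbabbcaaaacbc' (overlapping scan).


Scanning 'cbabbcaaaacbc' for bigram 'ca':
  Position 0: 'cb' -> no
  Position 1: 'ba' -> no
  Position 2: 'ab' -> no
  Position 3: 'bb' -> no
  Position 4: 'bc' -> no
  Position 5: 'ca' -> MATCH
  Position 6: 'aa' -> no
  Position 7: 'aa' -> no
  Position 8: 'aa' -> no
  Position 9: 'ac' -> no
  Position 10: 'cb' -> no
  Position 11: 'bc' -> no
Total matches: 1

1


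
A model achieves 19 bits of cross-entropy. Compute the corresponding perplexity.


Perplexity formula: PP = 2^H
H = 19
PP = 2^19
PP = 2^19 = 524288

524288


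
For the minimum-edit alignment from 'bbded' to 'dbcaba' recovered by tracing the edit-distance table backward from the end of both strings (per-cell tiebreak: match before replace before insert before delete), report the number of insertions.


Edit distance = 5. Backtracking from cell (5, 6) with preference match > replace > insert > delete,
then listing the resulting alignment 'bbded' -> 'dbcaba' left to right:
  Step 1: insert 'd' [insertion #1]
  Step 2: keep 'b'
  Step 3: replace b->c
  Step 4: replace d->a
  Step 5: replace e->b
  Step 6: replace d->a
Total insertions: 1

1


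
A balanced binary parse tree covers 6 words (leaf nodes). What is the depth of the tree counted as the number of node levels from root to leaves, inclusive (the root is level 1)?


In a balanced binary tree with n leaves the deepest leaf is ceil(log2(n)) edges below the root,
so counting node levels inclusive of root and leaves gives ceil(log2(n)) + 1 levels.
log2(6) = 2.5850
ceil(2.5850) = 3
levels = 3 + 1 = 4

4


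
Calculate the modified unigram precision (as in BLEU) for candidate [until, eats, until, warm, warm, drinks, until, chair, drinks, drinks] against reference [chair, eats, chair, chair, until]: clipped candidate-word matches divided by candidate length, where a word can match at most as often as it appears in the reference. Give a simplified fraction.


Reference word counts: {'chair': 3, 'eats': 1, 'until': 1}
Checking each candidate word (with clipping):
  'until' -> in reference (ref count 1, used 1/1) -> match (matches: 1)
  'eats' -> in reference (ref count 1, used 1/1) -> match (matches: 2)
  'until' -> ref count 1 already used up (1/1) -> clipped, no match (matches: 2)
  'warm' -> not in reference -> no match (matches: 2)
  'warm' -> not in reference -> no match (matches: 2)
  'drinks' -> not in reference -> no match (matches: 2)
  'until' -> ref count 1 already used up (1/1) -> clipped, no match (matches: 2)
  'chair' -> in reference (ref count 3, used 1/3) -> match (matches: 3)
  'drinks' -> not in reference -> no match (matches: 3)
  'drinks' -> not in reference -> no match (matches: 3)
Clipped matches: 3, Candidate length: 10
Precision = 3/10

3/10


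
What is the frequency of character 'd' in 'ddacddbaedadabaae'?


Scanning 'ddacddbaedadabaae' for 'd':
  Position 0: 'd' -> MATCH (count: 1)
  Position 1: 'd' -> MATCH (count: 2)
  Position 4: 'd' -> MATCH (count: 3)
  Position 5: 'd' -> MATCH (count: 4)
  Position 9: 'd' -> MATCH (count: 5)
  Position 11: 'd' -> MATCH (count: 6)
Total occurrences of 'd': 6

6


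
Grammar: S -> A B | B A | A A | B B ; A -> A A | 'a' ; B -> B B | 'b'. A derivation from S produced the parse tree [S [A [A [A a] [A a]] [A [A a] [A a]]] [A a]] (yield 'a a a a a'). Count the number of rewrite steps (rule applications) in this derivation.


Every bracketed nonterminal node [X ...] in the tree is produced by exactly one rule application.
Reading the tree off as a leftmost derivation:
  Step 1: S  =>  A A   (applied S -> A A)
  Step 2: A A  =>  A A A   (applied A -> A A)
  Step 3: A A A  =>  A A A A   (applied A -> A A)
  Step 4: A A A A  =>  a A A A   (applied A -> a)
  Step 5: a A A A  =>  a a A A   (applied A -> a)
  Step 6: a a A A  =>  a a A A A   (applied A -> A A)
  Step 7: a a A A A  =>  a a a A A   (applied A -> a)
  Step 8: a a a A A  =>  a a a a A   (applied A -> a)
  Step 9: a a a a A  =>  a a a a a   (applied A -> a)
Final yield: a a a a a
Total rewrite steps: 9

9


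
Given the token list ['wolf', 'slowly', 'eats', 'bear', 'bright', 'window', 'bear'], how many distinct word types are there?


Listing all tokens and tracking unique types:
  Token 1: 'wolf' -> NEW (unique so far: 1)
  Token 2: 'slowly' -> NEW (unique so far: 2)
  Token 3: 'eats' -> NEW (unique so far: 3)
  Token 4: 'bear' -> NEW (unique so far: 4)
  Token 5: 'bright' -> NEW (unique so far: 5)
  Token 6: 'window' -> NEW (unique so far: 6)
  Token 7: 'bear' -> duplicate (unique so far: 6)
Unique types: ('bear', 'bright', 'eats', 'slowly', 'window', 'wolf')
Vocabulary size: 6

6


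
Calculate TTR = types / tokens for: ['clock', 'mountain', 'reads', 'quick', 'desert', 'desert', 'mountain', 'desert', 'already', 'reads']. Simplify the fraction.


Tokens: 10
Unique types: ('already', 'clock', 'desert', 'mountain', 'quick', 'reads') = 6
TTR = 6/10
Simplify: divide both by 2 -> 3/5
TTR = 3/5

3/5


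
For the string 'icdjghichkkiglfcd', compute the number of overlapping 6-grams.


String 'icdjghichkkiglfcd' has length L = 17.
Number of overlapping n-grams = L - n + 1
Substituting: 17 - 6 + 1 = 12

12


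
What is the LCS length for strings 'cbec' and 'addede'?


DP table for LCS of 'cbec' and 'addede':
       a  d  d  e  d  e
    0  0  0  0  0  0  0
  c 0  0  0  0  0  0  0
  b 0  0  0  0  0  0  0
  e 0  0  0  0  1  1  1
  c 0  0  0  0  1  1  1
LCS: 'e'
LCS length = 1

1


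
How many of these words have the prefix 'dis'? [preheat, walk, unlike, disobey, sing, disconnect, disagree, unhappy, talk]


Checking each word for prefix 'dis':
  'preheat' -> no (count: 0)
  'walk' -> no (count: 0)
  'unlike' -> no (count: 0)
  'disobey' -> YES, starts with 'dis' (count: 1)
  'sing' -> no (count: 1)
  'disconnect' -> YES, starts with 'dis' (count: 2)
  'disagree' -> YES, starts with 'dis' (count: 3)
  'unhappy' -> no (count: 3)
  'talk' -> no (count: 3)
Total with prefix 'dis': 3

3


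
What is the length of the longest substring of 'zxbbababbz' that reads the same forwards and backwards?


Scanning 'zxbbababbz' for palindromic substrings.
Substring at positions 2-8: 'bbababb'.
Check: reverse('bbababb') = 'bbababb' -> palindrome confirmed.
Neighbouring characters ('x' / 'z') break symmetry, so it cannot extend further.
No longer palindromic substring exists; longest length = 7

7


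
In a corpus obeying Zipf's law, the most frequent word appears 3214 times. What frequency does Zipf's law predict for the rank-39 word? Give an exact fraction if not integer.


Zipf's law: freq(rank) = f1 / rank
f1 = 3214, rank = 39
freq = 3214 / 39
GCD(3214, 39) = 1
Simplified: 3214/39

3214/39


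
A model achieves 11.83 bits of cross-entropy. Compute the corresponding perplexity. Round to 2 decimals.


Perplexity formula: PP = 2^H
H = 11.83
PP = 2^11.83
Decompose: 2^11.83 = 2^11 * 2^0.83
2^11 = 2048, 2^0.83 ~ 1.7776854
PP ~ 2048 * 1.7776854 = 3640.6996992
Rounded to 2 decimals: 3640.70

3640.70


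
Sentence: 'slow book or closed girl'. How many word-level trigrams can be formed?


Word trigrams from [5] words:
  Trigram 1: (slow book or)
  Trigram 2: (book or closed)
  Trigram 3: (or closed girl)
Total word trigrams: 5 - 2 = 3

3


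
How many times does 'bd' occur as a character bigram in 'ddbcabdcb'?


Scanning 'ddbcabdcb' for bigram 'bd':
  Position 0: 'dd' -> no
  Position 1: 'db' -> no
  Position 2: 'bc' -> no
  Position 3: 'ca' -> no
  Position 4: 'ab' -> no
  Position 5: 'bd' -> MATCH
  Position 6: 'dc' -> no
  Position 7: 'cb' -> no
Total matches: 1

1


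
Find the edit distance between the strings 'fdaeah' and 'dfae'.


Building DP table for s1='fdaeah' (len 6) and s2='dfae' (len 4):
       d  f  a  e
    0  1  2  3  4
  f 1  1  1  2  3
  d 2  1  2  2  3
  a 3  2  2  2  3
  e 4  3  3  3  2
  a 5  4  4  3  3
  h 6  5  5  4  4
Edit distance = dp[6][4] = 4

4


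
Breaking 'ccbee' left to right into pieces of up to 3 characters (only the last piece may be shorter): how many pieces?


'ccbee' has 5 characters.
Chunking with max size 3:
  Chunk 1: 'ccb' (positions 0-2)
  Chunk 2: 'ee' (positions 3-4)
Total chunks: ceil(5 / 3) = 2

2


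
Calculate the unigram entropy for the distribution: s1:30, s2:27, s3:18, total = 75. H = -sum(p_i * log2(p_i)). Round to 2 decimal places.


Computing entropy H = -sum(p_i * log2(p_i)):
  s1: p = 30/75 = 0.4000, -p*log2(p) = 0.5288
  s2: p = 27/75 = 0.3600, -p*log2(p) = 0.5306
  s3: p = 18/75 = 0.2400, -p*log2(p) = 0.4941
H = sum of terms = 1.5535
Rounded to 2 decimals: 1.55

1.55


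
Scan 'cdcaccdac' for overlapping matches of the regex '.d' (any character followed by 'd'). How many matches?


Pattern: .d means any character followed by 'd'.
Scanning 'cdcaccdac' position-by-position:
  Pos 0: window 'cd' -> MATCH
  Pos 1: window 'dc' -> no
  Pos 2: window 'ca' -> no
  Pos 3: window 'ac' -> no
  Pos 4: window 'cc' -> no
  Pos 5: window 'cd' -> MATCH
  Pos 6: window 'da' -> no
  Pos 7: window 'ac' -> no
  Pos 8: window 'c' -> no
Total matches: 2

2


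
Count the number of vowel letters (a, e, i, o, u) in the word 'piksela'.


Scanning each character of 'piksela':
  Position 1: 'p' -> consonant (running count: 0)
  Position 2: 'i' -> vowel (running count: 1)
  Position 3: 'k' -> consonant (running count: 1)
  Position 4: 's' -> consonant (running count: 1)
  Position 5: 'e' -> vowel (running count: 2)
  Position 6: 'l' -> consonant (running count: 2)
  Position 7: 'a' -> vowel (running count: 3)
Total vowels: 3

3


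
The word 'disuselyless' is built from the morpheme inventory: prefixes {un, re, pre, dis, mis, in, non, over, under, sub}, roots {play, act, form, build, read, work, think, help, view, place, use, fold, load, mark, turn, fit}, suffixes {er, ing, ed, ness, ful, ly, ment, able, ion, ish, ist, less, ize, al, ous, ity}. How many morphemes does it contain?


Segmenting 'disuselyless' against the inventory:
  'dis' -> prefix (morpheme 1)
  'use' -> root (morpheme 2)
  'ly' -> suffix (morpheme 3)
  'less' -> suffix (morpheme 4)
Total morphemes: 4

4


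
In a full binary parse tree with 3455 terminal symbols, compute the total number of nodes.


Leaf nodes (terminals): 3455
Internal nodes = n - 1 = 3455 - 1 = 3454
Total = leaves + internal = 3455 + 3454 = 6909

6909


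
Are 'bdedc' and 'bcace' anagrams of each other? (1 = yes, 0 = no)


Sort characters of 'bdedc': 'bcdde'
Sort characters of 'bcace': 'abcce'
Sorted forms differ -> they are NOT anagrams
Result: 0

0


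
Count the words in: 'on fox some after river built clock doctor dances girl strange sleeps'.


Counting words by splitting on spaces:
  Word 1: 'on'
  Word 2: 'fox'
  Word 3: 'some'
  Word 4: 'after'
  Word 5: 'river'
  Word 6: 'built'
  Word 7: 'clock'
  Word 8: 'doctor'
  Word 9: 'dances'
  Word 10: 'girl'
  Word 11: 'strange'
  Word 12: 'sleeps'
Total words: 12

12


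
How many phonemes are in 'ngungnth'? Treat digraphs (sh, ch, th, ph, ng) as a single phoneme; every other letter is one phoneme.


Parsing 'ngungnth' greedily, digraphs first:
  'ng' -> digraph (1 consonant phoneme) (phonemes so far: 1)
  'u' -> vowel phoneme (phonemes so far: 2)
  'ng' -> digraph (1 consonant phoneme) (phonemes so far: 3)
  'n' -> consonant phoneme (phonemes so far: 4)
  'th' -> digraph (1 consonant phoneme) (phonemes so far: 5)
Total phonemes: 5

5


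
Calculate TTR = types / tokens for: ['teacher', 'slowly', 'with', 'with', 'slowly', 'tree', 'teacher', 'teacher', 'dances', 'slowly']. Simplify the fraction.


Tokens: 10
Unique types: ('dances', 'slowly', 'teacher', 'tree', 'with') = 5
TTR = 5/10
Simplify: divide both by 5 -> 1/2
TTR = 1/2

1/2


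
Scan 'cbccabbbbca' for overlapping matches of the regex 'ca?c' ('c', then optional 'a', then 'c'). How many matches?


Pattern: ca?c means 'c', then optional 'a', then 'c'.
Scanning 'cbccabbbbca' position-by-position:
  Pos 0: window 'cbc' -> no
  Pos 1: window 'bcc' -> no
  Pos 2: window 'cca' -> MATCH
  Pos 3: window 'cab' -> no
  Pos 4: window 'abb' -> no
  Pos 5: window 'bbb' -> no
  Pos 6: window 'bbb' -> no
  Pos 7: window 'bbc' -> no
  Pos 8: window 'bca' -> no
  Pos 9: window 'ca' -> no
  Pos 10: window 'a' -> no
Total matches: 1

1


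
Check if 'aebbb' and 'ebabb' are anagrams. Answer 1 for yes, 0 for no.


Sort characters of 'aebbb': 'abbbe'
Sort characters of 'ebabb': 'abbbe'
Sorted forms match -> they ARE anagrams
Result: 1

1


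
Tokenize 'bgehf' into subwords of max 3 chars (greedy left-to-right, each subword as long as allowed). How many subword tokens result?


'bgehf' has 5 characters.
Chunking with max size 3:
  Chunk 1: 'bge' (positions 0-2)
  Chunk 2: 'hf' (positions 3-4)
Total chunks: ceil(5 / 3) = 2

2


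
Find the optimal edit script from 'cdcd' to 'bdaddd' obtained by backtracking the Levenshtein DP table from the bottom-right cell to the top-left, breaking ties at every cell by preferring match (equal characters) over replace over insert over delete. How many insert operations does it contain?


Edit distance = 4. Backtracking from cell (4, 6) with preference match > replace > insert > delete,
then listing the resulting alignment 'cdcd' -> 'bdaddd' left to right:
  Step 1: insert 'b' [insertion #1]
  Step 2: insert 'd' [insertion #2]
  Step 3: replace c->a
  Step 4: keep 'd'
  Step 5: replace c->d
  Step 6: keep 'd'
Total insertions: 2

2


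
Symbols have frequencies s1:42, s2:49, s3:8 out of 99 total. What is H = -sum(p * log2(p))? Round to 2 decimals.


Computing entropy H = -sum(p_i * log2(p_i)):
  s1: p = 42/99 = 0.4242, -p*log2(p) = 0.5248
  s2: p = 49/99 = 0.4949, -p*log2(p) = 0.5022
  s3: p = 8/99 = 0.0808, -p*log2(p) = 0.2933
H = sum of terms = 1.3203
Rounded to 2 decimals: 1.32

1.32


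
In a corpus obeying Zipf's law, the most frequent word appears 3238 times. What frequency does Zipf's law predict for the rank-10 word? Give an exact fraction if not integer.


Zipf's law: freq(rank) = f1 / rank
f1 = 3238, rank = 10
freq = 3238 / 10
GCD(3238, 10) = 2
Simplified: 1619/5

1619/5


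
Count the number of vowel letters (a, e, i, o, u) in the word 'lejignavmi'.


Scanning each character of 'lejignavmi':
  Position 1: 'l' -> consonant (running count: 0)
  Position 2: 'e' -> vowel (running count: 1)
  Position 3: 'j' -> consonant (running count: 1)
  Position 4: 'i' -> vowel (running count: 2)
  Position 5: 'g' -> consonant (running count: 2)
  Position 6: 'n' -> consonant (running count: 2)
  Position 7: 'a' -> vowel (running count: 3)
  Position 8: 'v' -> consonant (running count: 3)
  Position 9: 'm' -> consonant (running count: 3)
  Position 10: 'i' -> vowel (running count: 4)
Total vowels: 4

4
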